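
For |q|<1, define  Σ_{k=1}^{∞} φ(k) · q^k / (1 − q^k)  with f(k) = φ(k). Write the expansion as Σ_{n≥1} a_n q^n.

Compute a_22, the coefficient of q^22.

d|22:{22,11,2,1}  Σφ=10+10+1+1=22

a_22 = 22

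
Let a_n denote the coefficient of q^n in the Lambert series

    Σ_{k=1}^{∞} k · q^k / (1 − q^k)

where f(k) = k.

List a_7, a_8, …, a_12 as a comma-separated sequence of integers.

8, 15, 13, 18, 12, 28

n=7: 7·1 1·7  f→[7+1]=8
n=8: 1·8 2·4 4·2 8·1  f→[1+2+4+8]=15
q^9  k|9↦f(k): 9:9 3:3 1:1  a_9=13
d|10:{1,2,5,10}  Σf=1+2+5+10=18
q^11  k|11↦f(k): 1:1 11:11  a_11=12
d|12:{12,6,4,3,2,1}  Σf=12+6+4+3+2+1=28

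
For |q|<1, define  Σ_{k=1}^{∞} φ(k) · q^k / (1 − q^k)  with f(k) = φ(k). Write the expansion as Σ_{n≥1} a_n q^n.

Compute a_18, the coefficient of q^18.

[q^18] φ(1)=1,φ(2)=1,φ(3)=2,φ(6)=2,φ(9)=6,φ(18)=6 ⇒ 18

a_18 = 18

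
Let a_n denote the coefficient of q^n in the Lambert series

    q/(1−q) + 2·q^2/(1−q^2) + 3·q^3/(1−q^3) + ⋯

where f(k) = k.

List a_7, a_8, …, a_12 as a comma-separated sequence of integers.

8, 15, 13, 18, 12, 28

[q^7] f(7)=7,f(1)=1 ⇒ 8
d|8:{1,2,4,8}  Σf=1+2+4+8=15
n=9: 1·9 3·3 9·1  f→[1+3+9]=13
d|10:{10,5,2,1}  Σf=10+5+2+1=18
[q^11] f(1)=1,f(11)=11 ⇒ 12
q^12  k|12↦f(k): 12:12 6:6 4:4 3:3 2:2 1:1  a_12=28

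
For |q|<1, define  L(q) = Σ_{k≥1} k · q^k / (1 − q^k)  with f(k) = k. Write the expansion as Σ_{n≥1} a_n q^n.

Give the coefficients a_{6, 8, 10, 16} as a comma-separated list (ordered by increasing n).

12, 15, 18, 31

[q^6] f(6)=6,f(3)=3,f(2)=2,f(1)=1 ⇒ 12
[q^8] f(1)=1,f(2)=2,f(4)=4,f(8)=8 ⇒ 15
[q^10] f(1)=1,f(2)=2,f(5)=5,f(10)=10 ⇒ 18
d|16:{16,8,4,2,1}  Σf=16+8+4+2+1=31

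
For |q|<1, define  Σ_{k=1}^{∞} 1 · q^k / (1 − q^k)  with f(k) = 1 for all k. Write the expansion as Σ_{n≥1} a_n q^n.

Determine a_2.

[q^2] f(1)=1,f(2)=1 ⇒ 2

a_2 = 2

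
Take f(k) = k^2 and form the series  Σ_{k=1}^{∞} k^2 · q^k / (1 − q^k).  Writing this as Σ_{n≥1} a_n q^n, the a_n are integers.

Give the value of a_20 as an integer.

a_20 = 546

q^20  k|20↦f(k): 20:400 10:100 5:25 4:16 2:4 1:1  a_20=546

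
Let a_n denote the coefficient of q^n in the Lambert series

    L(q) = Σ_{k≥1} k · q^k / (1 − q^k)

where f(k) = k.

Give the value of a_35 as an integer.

a_35 = 48

n=35: 35·1 7·5 5·7 1·35  f→[35+7+5+1]=48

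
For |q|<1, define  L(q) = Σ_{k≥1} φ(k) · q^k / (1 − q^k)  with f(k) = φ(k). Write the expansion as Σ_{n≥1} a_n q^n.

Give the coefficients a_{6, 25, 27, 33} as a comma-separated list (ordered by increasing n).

n=6: 6·1 3·2 2·3 1·6  φ→[2+2+1+1]=6
d|25:{1,5,25}  Σφ=1+4+20=25
[q^27] φ(1)=1,φ(3)=2,φ(9)=6,φ(27)=18 ⇒ 27
[q^33] φ(1)=1,φ(3)=2,φ(11)=10,φ(33)=20 ⇒ 33

6, 25, 27, 33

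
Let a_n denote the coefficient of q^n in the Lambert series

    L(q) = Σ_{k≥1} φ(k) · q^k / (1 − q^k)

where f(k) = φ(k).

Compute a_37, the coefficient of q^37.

d|37:{37,1}  Σφ=36+1=37

a_37 = 37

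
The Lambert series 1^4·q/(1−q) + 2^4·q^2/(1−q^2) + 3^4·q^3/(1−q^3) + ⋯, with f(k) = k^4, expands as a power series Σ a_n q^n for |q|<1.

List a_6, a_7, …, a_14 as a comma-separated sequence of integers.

1394, 2402, 4369, 6643, 10642, 14642, 22386, 28562, 40834

d|6:{6,3,2,1}  Σf=1296+81+16+1=1394
[q^7] f(1)=1,f(7)=2401 ⇒ 2402
n=8: 8·1 4·2 2·4 1·8  f→[4096+256+16+1]=4369
[q^9] f(9)=6561,f(3)=81,f(1)=1 ⇒ 6643
[q^10] f(10)=10000,f(5)=625,f(2)=16,f(1)=1 ⇒ 10642
[q^11] f(11)=14641,f(1)=1 ⇒ 14642
d|12:{1,2,3,4,6,12}  Σf=1+16+81+256+1296+20736=22386
[q^13] f(13)=28561,f(1)=1 ⇒ 28562
[q^14] f(1)=1,f(2)=16,f(7)=2401,f(14)=38416 ⇒ 40834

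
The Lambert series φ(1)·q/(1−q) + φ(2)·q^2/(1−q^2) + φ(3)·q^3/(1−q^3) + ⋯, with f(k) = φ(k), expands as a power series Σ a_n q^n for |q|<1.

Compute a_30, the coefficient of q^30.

[q^30] φ(30)=8,φ(15)=8,φ(10)=4,φ(6)=2,φ(5)=4,φ(3)=2,φ(2)=1,φ(1)=1 ⇒ 30

a_30 = 30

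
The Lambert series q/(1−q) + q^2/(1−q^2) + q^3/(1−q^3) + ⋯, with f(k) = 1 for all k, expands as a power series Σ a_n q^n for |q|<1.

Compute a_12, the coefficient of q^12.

a_12 = 6

n=12: 1·12 2·6 3·4 4·3 6·2 12·1  f→[1+1+1+1+1+1]=6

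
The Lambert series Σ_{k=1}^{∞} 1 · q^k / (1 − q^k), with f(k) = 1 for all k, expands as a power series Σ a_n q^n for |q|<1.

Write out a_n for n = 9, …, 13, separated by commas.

q^9  k|9↦f(k): 1:1 3:1 9:1  a_9=3
d|10:{1,2,5,10}  Σf=1+1+1+1=4
n=11: 11·1 1·11  f→[1+1]=2
q^12  k|12↦f(k): 12:1 6:1 4:1 3:1 2:1 1:1  a_12=6
q^13  k|13↦f(k): 1:1 13:1  a_13=2

3, 4, 2, 6, 2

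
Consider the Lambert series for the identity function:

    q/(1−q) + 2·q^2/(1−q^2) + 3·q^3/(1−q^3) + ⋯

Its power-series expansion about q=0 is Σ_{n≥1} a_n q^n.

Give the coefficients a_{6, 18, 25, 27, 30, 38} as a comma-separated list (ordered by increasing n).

n=6: 6·1 3·2 2·3 1·6  f→[6+3+2+1]=12
n=18: 18·1 9·2 6·3 3·6 2·9 1·18  f→[18+9+6+3+2+1]=39
n=25: 25·1 5·5 1·25  f→[25+5+1]=31
n=27: 27·1 9·3 3·9 1·27  f→[27+9+3+1]=40
n=30: 1·30 2·15 3·10 5·6 6·5 10·3 15·2 30·1  f→[1+2+3+5+6+10+15+30]=72
n=38: 1·38 2·19 19·2 38·1  f→[1+2+19+38]=60

12, 39, 31, 40, 72, 60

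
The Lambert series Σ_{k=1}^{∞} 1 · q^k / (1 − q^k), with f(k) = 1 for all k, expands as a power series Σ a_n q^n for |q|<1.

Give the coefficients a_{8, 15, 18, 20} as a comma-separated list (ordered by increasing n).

d|8:{8,4,2,1}  Σf=1+1+1+1=4
n=15: 15·1 5·3 3·5 1·15  f→[1+1+1+1]=4
n=18: 18·1 9·2 6·3 3·6 2·9 1·18  f→[1+1+1+1+1+1]=6
d|20:{20,10,5,4,2,1}  Σf=1+1+1+1+1+1=6

4, 4, 6, 6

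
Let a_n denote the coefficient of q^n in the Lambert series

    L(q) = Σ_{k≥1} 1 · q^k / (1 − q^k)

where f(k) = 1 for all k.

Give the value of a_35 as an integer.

a_35 = 4

[q^35] f(1)=1,f(5)=1,f(7)=1,f(35)=1 ⇒ 4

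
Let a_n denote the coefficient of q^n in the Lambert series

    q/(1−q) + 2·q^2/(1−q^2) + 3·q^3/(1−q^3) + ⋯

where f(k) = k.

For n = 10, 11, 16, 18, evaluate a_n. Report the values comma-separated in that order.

18, 12, 31, 39

n=10: 1·10 2·5 5·2 10·1  f→[1+2+5+10]=18
d|11:{1,11}  Σf=1+11=12
n=16: 16·1 8·2 4·4 2·8 1·16  f→[16+8+4+2+1]=31
q^18  k|18↦f(k): 1:1 2:2 3:3 6:6 9:9 18:18  a_18=39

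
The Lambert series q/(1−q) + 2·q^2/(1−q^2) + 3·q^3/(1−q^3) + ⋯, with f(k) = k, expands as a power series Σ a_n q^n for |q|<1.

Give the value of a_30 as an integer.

d|30:{1,2,3,5,6,10,15,30}  Σf=1+2+3+5+6+10+15+30=72

a_30 = 72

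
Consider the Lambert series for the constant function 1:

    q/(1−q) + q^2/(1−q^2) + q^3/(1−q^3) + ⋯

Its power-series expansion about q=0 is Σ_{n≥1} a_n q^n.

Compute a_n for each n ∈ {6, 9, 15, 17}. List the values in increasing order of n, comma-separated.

4, 3, 4, 2

d|6:{6,3,2,1}  Σf=1+1+1+1=4
[q^9] f(9)=1,f(3)=1,f(1)=1 ⇒ 3
[q^15] f(1)=1,f(3)=1,f(5)=1,f(15)=1 ⇒ 4
q^17  k|17↦f(k): 17:1 1:1  a_17=2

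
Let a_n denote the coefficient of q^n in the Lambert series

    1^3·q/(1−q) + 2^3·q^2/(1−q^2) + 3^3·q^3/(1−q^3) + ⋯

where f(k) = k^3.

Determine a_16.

a_16 = 4681

d|16:{16,8,4,2,1}  Σf=4096+512+64+8+1=4681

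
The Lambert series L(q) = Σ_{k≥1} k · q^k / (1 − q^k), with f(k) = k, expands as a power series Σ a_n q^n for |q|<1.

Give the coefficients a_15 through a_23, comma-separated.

n=15: 15·1 5·3 3·5 1·15  f→[15+5+3+1]=24
d|16:{16,8,4,2,1}  Σf=16+8+4+2+1=31
d|17:{1,17}  Σf=1+17=18
n=18: 1·18 2·9 3·6 6·3 9·2 18·1  f→[1+2+3+6+9+18]=39
[q^19] f(19)=19,f(1)=1 ⇒ 20
[q^20] f(20)=20,f(10)=10,f(5)=5,f(4)=4,f(2)=2,f(1)=1 ⇒ 42
n=21: 21·1 7·3 3·7 1·21  f→[21+7+3+1]=32
d|22:{1,2,11,22}  Σf=1+2+11+22=36
d|23:{23,1}  Σf=23+1=24

24, 31, 18, 39, 20, 42, 32, 36, 24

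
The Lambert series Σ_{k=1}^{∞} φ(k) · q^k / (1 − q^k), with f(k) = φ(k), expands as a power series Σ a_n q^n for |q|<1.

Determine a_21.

q^21  k|21↦φ(k): 21:12 7:6 3:2 1:1  a_21=21

a_21 = 21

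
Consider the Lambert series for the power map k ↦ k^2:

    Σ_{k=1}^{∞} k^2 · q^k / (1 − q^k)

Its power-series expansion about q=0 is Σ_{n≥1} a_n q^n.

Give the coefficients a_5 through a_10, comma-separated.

n=5: 1·5 5·1  f→[1+25]=26
n=6: 6·1 3·2 2·3 1·6  f→[36+9+4+1]=50
n=7: 7·1 1·7  f→[49+1]=50
[q^8] f(8)=64,f(4)=16,f(2)=4,f(1)=1 ⇒ 85
q^9  k|9↦f(k): 9:81 3:9 1:1  a_9=91
q^10  k|10↦f(k): 10:100 5:25 2:4 1:1  a_10=130

26, 50, 50, 85, 91, 130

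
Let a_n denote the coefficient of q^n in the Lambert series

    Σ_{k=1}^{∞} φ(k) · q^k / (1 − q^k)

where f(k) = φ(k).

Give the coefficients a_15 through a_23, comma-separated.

d|15:{1,3,5,15}  Σφ=1+2+4+8=15
[q^16] φ(1)=1,φ(2)=1,φ(4)=2,φ(8)=4,φ(16)=8 ⇒ 16
q^17  k|17↦φ(k): 1:1 17:16  a_17=17
n=18: 18·1 9·2 6·3 3·6 2·9 1·18  φ→[6+6+2+2+1+1]=18
d|19:{1,19}  Σφ=1+18=19
n=20: 1·20 2·10 4·5 5·4 10·2 20·1  φ→[1+1+2+4+4+8]=20
[q^21] φ(21)=12,φ(7)=6,φ(3)=2,φ(1)=1 ⇒ 21
n=22: 22·1 11·2 2·11 1·22  φ→[10+10+1+1]=22
n=23: 1·23 23·1  φ→[1+22]=23

15, 16, 17, 18, 19, 20, 21, 22, 23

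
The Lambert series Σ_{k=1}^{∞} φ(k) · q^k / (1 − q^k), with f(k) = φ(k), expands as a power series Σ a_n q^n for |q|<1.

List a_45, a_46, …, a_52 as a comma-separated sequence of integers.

n=45: 45·1 15·3 9·5 5·9 3·15 1·45  φ→[24+8+6+4+2+1]=45
q^46  k|46↦φ(k): 46:22 23:22 2:1 1:1  a_46=46
d|47:{47,1}  Σφ=46+1=47
q^48  k|48↦φ(k): 48:16 24:8 16:8 12:4 8:4 6:2 4:2 3:2 2:1 1:1  a_48=48
n=49: 49·1 7·7 1·49  φ→[42+6+1]=49
d|50:{1,2,5,10,25,50}  Σφ=1+1+4+4+20+20=50
q^51  k|51↦φ(k): 51:32 17:16 3:2 1:1  a_51=51
d|52:{1,2,4,13,26,52}  Σφ=1+1+2+12+12+24=52

45, 46, 47, 48, 49, 50, 51, 52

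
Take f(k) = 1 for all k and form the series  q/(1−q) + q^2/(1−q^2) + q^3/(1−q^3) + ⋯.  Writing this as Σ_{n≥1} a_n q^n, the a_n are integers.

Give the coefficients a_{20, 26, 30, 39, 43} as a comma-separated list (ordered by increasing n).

6, 4, 8, 4, 2

d|20:{1,2,4,5,10,20}  Σf=1+1+1+1+1+1=6
[q^26] f(26)=1,f(13)=1,f(2)=1,f(1)=1 ⇒ 4
[q^30] f(30)=1,f(15)=1,f(10)=1,f(6)=1,f(5)=1,f(3)=1,f(2)=1,f(1)=1 ⇒ 8
[q^39] f(39)=1,f(13)=1,f(3)=1,f(1)=1 ⇒ 4
[q^43] f(43)=1,f(1)=1 ⇒ 2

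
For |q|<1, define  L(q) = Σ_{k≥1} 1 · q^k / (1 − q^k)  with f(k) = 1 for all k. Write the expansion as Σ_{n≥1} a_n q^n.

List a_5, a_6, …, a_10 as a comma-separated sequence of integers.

2, 4, 2, 4, 3, 4

n=5: 5·1 1·5  f→[1+1]=2
d|6:{6,3,2,1}  Σf=1+1+1+1=4
[q^7] f(7)=1,f(1)=1 ⇒ 2
n=8: 8·1 4·2 2·4 1·8  f→[1+1+1+1]=4
n=9: 9·1 3·3 1·9  f→[1+1+1]=3
q^10  k|10↦f(k): 1:1 2:1 5:1 10:1  a_10=4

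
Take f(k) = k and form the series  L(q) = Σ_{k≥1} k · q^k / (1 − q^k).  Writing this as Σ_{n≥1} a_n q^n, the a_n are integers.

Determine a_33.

a_33 = 48

q^33  k|33↦f(k): 33:33 11:11 3:3 1:1  a_33=48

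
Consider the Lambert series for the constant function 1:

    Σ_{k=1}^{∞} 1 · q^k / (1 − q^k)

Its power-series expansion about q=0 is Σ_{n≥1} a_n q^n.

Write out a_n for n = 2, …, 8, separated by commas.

2, 2, 3, 2, 4, 2, 4

n=2: 2·1 1·2  f→[1+1]=2
q^3  k|3↦f(k): 1:1 3:1  a_3=2
[q^4] f(1)=1,f(2)=1,f(4)=1 ⇒ 3
n=5: 5·1 1·5  f→[1+1]=2
q^6  k|6↦f(k): 1:1 2:1 3:1 6:1  a_6=4
[q^7] f(7)=1,f(1)=1 ⇒ 2
d|8:{8,4,2,1}  Σf=1+1+1+1=4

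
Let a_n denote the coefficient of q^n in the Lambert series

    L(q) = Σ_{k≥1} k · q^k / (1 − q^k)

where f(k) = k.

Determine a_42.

a_42 = 96

[q^42] f(42)=42,f(21)=21,f(14)=14,f(7)=7,f(6)=6,f(3)=3,f(2)=2,f(1)=1 ⇒ 96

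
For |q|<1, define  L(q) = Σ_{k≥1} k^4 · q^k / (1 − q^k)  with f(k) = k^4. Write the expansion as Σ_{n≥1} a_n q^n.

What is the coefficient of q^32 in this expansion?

d|32:{1,2,4,8,16,32}  Σf=1+16+256+4096+65536+1048576=1118481

a_32 = 1118481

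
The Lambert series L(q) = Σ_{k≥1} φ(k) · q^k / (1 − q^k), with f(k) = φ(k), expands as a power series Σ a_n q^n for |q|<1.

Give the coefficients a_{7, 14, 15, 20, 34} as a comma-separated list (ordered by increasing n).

n=7: 7·1 1·7  φ→[6+1]=7
n=14: 14·1 7·2 2·7 1·14  φ→[6+6+1+1]=14
q^15  k|15↦φ(k): 1:1 3:2 5:4 15:8  a_15=15
d|20:{1,2,4,5,10,20}  Σφ=1+1+2+4+4+8=20
[q^34] φ(1)=1,φ(2)=1,φ(17)=16,φ(34)=16 ⇒ 34

7, 14, 15, 20, 34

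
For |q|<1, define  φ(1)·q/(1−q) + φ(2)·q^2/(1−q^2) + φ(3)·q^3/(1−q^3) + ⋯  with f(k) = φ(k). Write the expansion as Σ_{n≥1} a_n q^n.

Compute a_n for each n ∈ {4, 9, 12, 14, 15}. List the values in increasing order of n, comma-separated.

n=4: 4·1 2·2 1·4  φ→[2+1+1]=4
d|9:{9,3,1}  Σφ=6+2+1=9
d|12:{1,2,3,4,6,12}  Σφ=1+1+2+2+2+4=12
d|14:{1,2,7,14}  Σφ=1+1+6+6=14
n=15: 1·15 3·5 5·3 15·1  φ→[1+2+4+8]=15

4, 9, 12, 14, 15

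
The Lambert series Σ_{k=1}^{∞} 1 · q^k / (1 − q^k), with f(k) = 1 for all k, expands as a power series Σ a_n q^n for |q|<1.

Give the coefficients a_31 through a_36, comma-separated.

2, 6, 4, 4, 4, 9

n=31: 31·1 1·31  f→[1+1]=2
d|32:{32,16,8,4,2,1}  Σf=1+1+1+1+1+1=6
q^33  k|33↦f(k): 1:1 3:1 11:1 33:1  a_33=4
d|34:{1,2,17,34}  Σf=1+1+1+1=4
q^35  k|35↦f(k): 1:1 5:1 7:1 35:1  a_35=4
q^36  k|36↦f(k): 1:1 2:1 3:1 4:1 6:1 9:1 12:1 18:1 36:1  a_36=9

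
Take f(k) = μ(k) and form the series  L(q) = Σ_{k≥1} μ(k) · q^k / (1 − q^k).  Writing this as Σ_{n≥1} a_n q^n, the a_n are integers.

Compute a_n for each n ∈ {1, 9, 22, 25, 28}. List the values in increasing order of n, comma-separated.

1, 0, 0, 0, 0

d|1:{1}  Σμ=1=1
n=9: 1·9 3·3 9·1  μ→[1+(-1)+0]=0
[q^22] μ(22)=1,μ(11)=-1,μ(2)=-1,μ(1)=1 ⇒ 0
[q^25] μ(1)=1,μ(5)=-1,μ(25)=0 ⇒ 0
[q^28] μ(28)=0,μ(14)=1,μ(7)=-1,μ(4)=0,μ(2)=-1,μ(1)=1 ⇒ 0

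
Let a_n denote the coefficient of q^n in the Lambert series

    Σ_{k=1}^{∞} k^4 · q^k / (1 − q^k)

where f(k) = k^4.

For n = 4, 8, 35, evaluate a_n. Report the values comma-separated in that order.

273, 4369, 1503652

q^4  k|4↦f(k): 1:1 2:16 4:256  a_4=273
n=8: 8·1 4·2 2·4 1·8  f→[4096+256+16+1]=4369
d|35:{35,7,5,1}  Σf=1500625+2401+625+1=1503652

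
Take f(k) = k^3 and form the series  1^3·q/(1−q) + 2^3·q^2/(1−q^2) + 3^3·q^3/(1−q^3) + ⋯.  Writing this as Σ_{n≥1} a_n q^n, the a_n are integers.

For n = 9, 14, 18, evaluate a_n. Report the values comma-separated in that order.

757, 3096, 6813

n=9: 9·1 3·3 1·9  f→[729+27+1]=757
d|14:{14,7,2,1}  Σf=2744+343+8+1=3096
[q^18] f(1)=1,f(2)=8,f(3)=27,f(6)=216,f(9)=729,f(18)=5832 ⇒ 6813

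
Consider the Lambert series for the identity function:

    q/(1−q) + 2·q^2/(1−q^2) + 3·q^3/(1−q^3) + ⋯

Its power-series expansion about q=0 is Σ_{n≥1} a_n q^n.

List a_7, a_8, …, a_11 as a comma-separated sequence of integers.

8, 15, 13, 18, 12

q^7  k|7↦f(k): 7:7 1:1  a_7=8
[q^8] f(8)=8,f(4)=4,f(2)=2,f(1)=1 ⇒ 15
[q^9] f(9)=9,f(3)=3,f(1)=1 ⇒ 13
d|10:{10,5,2,1}  Σf=10+5+2+1=18
d|11:{1,11}  Σf=1+11=12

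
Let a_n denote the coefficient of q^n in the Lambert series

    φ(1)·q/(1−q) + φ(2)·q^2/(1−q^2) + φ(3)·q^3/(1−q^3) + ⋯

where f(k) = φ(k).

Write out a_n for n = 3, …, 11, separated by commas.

n=3: 3·1 1·3  φ→[2+1]=3
[q^4] φ(4)=2,φ(2)=1,φ(1)=1 ⇒ 4
n=5: 1·5 5·1  φ→[1+4]=5
q^6  k|6↦φ(k): 6:2 3:2 2:1 1:1  a_6=6
d|7:{1,7}  Σφ=1+6=7
n=8: 1·8 2·4 4·2 8·1  φ→[1+1+2+4]=8
d|9:{9,3,1}  Σφ=6+2+1=9
[q^10] φ(1)=1,φ(2)=1,φ(5)=4,φ(10)=4 ⇒ 10
[q^11] φ(11)=10,φ(1)=1 ⇒ 11

3, 4, 5, 6, 7, 8, 9, 10, 11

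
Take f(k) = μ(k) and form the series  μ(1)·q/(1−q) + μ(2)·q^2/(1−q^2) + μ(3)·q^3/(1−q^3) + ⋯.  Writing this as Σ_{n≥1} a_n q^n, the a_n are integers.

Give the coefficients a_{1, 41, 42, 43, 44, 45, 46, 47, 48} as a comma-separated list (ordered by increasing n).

d|1:{1}  Σμ=1=1
[q^41] μ(41)=-1,μ(1)=1 ⇒ 0
[q^42] μ(1)=1,μ(2)=-1,μ(3)=-1,μ(6)=1,μ(7)=-1,μ(14)=1,μ(21)=1,μ(42)=-1 ⇒ 0
[q^43] μ(43)=-1,μ(1)=1 ⇒ 0
q^44  k|44↦μ(k): 44:0 22:1 11:-1 4:0 2:-1 1:1  a_44=0
q^45  k|45↦μ(k): 45:0 15:1 9:0 5:-1 3:-1 1:1  a_45=0
q^46  k|46↦μ(k): 1:1 2:-1 23:-1 46:1  a_46=0
[q^47] μ(47)=-1,μ(1)=1 ⇒ 0
q^48  k|48↦μ(k): 1:1 2:-1 3:-1 4:0 6:1 8:0 12:0 16:0 24:0 48:0  a_48=0

1, 0, 0, 0, 0, 0, 0, 0, 0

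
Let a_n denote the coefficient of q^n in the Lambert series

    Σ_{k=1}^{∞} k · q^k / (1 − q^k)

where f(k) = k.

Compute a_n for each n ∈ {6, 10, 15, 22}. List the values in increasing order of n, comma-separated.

12, 18, 24, 36

q^6  k|6↦f(k): 1:1 2:2 3:3 6:6  a_6=12
q^10  k|10↦f(k): 10:10 5:5 2:2 1:1  a_10=18
[q^15] f(15)=15,f(5)=5,f(3)=3,f(1)=1 ⇒ 24
d|22:{22,11,2,1}  Σf=22+11+2+1=36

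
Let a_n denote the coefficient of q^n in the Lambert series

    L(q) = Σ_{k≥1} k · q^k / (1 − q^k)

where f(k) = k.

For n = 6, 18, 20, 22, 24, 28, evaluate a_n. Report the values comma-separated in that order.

12, 39, 42, 36, 60, 56

q^6  k|6↦f(k): 1:1 2:2 3:3 6:6  a_6=12
q^18  k|18↦f(k): 18:18 9:9 6:6 3:3 2:2 1:1  a_18=39
q^20  k|20↦f(k): 20:20 10:10 5:5 4:4 2:2 1:1  a_20=42
d|22:{22,11,2,1}  Σf=22+11+2+1=36
[q^24] f(1)=1,f(2)=2,f(3)=3,f(4)=4,f(6)=6,f(8)=8,f(12)=12,f(24)=24 ⇒ 60
d|28:{28,14,7,4,2,1}  Σf=28+14+7+4+2+1=56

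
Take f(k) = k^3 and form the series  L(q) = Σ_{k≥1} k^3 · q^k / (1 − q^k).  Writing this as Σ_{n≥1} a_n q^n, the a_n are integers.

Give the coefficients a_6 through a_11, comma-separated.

252, 344, 585, 757, 1134, 1332

d|6:{1,2,3,6}  Σf=1+8+27+216=252
d|7:{7,1}  Σf=343+1=344
[q^8] f(1)=1,f(2)=8,f(4)=64,f(8)=512 ⇒ 585
q^9  k|9↦f(k): 1:1 3:27 9:729  a_9=757
[q^10] f(1)=1,f(2)=8,f(5)=125,f(10)=1000 ⇒ 1134
d|11:{1,11}  Σf=1+1331=1332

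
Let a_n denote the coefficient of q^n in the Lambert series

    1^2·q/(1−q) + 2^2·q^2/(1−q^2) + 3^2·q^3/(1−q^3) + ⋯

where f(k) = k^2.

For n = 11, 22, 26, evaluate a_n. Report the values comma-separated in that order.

d|11:{1,11}  Σf=1+121=122
q^22  k|22↦f(k): 1:1 2:4 11:121 22:484  a_22=610
[q^26] f(26)=676,f(13)=169,f(2)=4,f(1)=1 ⇒ 850

122, 610, 850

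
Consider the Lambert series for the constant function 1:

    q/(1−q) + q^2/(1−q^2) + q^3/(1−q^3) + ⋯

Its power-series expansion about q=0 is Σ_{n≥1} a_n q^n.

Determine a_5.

d|5:{1,5}  Σf=1+1=2

a_5 = 2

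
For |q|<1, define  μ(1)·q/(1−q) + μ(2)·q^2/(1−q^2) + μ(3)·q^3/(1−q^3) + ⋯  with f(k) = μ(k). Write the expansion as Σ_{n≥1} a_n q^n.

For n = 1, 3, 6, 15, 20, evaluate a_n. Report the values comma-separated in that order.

q^1  k|1↦μ(k): 1:1  a_1=1
q^3  k|3↦μ(k): 1:1 3:-1  a_3=0
n=6: 6·1 3·2 2·3 1·6  μ→[1+(-1)+(-1)+1]=0
[q^15] μ(1)=1,μ(3)=-1,μ(5)=-1,μ(15)=1 ⇒ 0
n=20: 20·1 10·2 5·4 4·5 2·10 1·20  μ→[0+1+(-1)+0+(-1)+1]=0

1, 0, 0, 0, 0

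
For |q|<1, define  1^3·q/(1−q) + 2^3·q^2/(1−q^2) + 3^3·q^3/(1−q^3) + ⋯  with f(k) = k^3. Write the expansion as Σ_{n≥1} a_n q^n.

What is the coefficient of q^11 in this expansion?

d|11:{11,1}  Σf=1331+1=1332

a_11 = 1332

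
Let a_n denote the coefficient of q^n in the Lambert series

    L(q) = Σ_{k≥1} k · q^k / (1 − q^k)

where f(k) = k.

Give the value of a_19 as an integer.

d|19:{1,19}  Σf=1+19=20

a_19 = 20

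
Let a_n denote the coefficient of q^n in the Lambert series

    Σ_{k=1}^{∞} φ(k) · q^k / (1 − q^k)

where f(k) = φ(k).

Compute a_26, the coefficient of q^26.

n=26: 26·1 13·2 2·13 1·26  φ→[12+12+1+1]=26

a_26 = 26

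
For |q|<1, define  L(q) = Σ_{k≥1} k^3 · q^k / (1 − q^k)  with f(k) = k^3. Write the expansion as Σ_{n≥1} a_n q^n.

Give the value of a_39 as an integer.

a_39 = 61544

[q^39] f(1)=1,f(3)=27,f(13)=2197,f(39)=59319 ⇒ 61544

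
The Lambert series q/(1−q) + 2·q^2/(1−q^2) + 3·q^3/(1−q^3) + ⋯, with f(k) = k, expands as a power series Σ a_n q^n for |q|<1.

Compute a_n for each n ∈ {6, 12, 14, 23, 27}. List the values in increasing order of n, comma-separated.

[q^6] f(6)=6,f(3)=3,f(2)=2,f(1)=1 ⇒ 12
d|12:{12,6,4,3,2,1}  Σf=12+6+4+3+2+1=28
[q^14] f(1)=1,f(2)=2,f(7)=7,f(14)=14 ⇒ 24
q^23  k|23↦f(k): 1:1 23:23  a_23=24
q^27  k|27↦f(k): 27:27 9:9 3:3 1:1  a_27=40

12, 28, 24, 24, 40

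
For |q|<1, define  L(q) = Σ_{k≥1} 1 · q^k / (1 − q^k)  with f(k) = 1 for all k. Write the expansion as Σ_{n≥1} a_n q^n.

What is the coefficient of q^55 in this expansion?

[q^55] f(55)=1,f(11)=1,f(5)=1,f(1)=1 ⇒ 4

a_55 = 4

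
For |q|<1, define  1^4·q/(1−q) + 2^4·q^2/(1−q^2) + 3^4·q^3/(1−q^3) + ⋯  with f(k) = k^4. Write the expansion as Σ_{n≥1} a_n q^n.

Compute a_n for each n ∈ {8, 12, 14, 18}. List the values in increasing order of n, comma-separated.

n=8: 1·8 2·4 4·2 8·1  f→[1+16+256+4096]=4369
q^12  k|12↦f(k): 1:1 2:16 3:81 4:256 6:1296 12:20736  a_12=22386
[q^14] f(14)=38416,f(7)=2401,f(2)=16,f(1)=1 ⇒ 40834
n=18: 1·18 2·9 3·6 6·3 9·2 18·1  f→[1+16+81+1296+6561+104976]=112931

4369, 22386, 40834, 112931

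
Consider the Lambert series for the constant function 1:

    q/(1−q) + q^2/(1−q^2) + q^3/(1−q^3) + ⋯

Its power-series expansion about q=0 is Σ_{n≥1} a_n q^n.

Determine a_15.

d|15:{15,5,3,1}  Σf=1+1+1+1=4

a_15 = 4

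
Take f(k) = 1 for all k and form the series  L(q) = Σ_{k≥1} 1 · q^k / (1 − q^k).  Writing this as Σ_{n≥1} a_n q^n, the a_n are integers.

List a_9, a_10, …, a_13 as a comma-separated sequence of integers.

n=9: 9·1 3·3 1·9  f→[1+1+1]=3
[q^10] f(10)=1,f(5)=1,f(2)=1,f(1)=1 ⇒ 4
n=11: 11·1 1·11  f→[1+1]=2
n=12: 1·12 2·6 3·4 4·3 6·2 12·1  f→[1+1+1+1+1+1]=6
n=13: 13·1 1·13  f→[1+1]=2

3, 4, 2, 6, 2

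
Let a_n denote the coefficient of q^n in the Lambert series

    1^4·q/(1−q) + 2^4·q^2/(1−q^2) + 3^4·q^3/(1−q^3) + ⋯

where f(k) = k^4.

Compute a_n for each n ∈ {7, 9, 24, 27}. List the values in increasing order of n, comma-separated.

d|7:{1,7}  Σf=1+2401=2402
n=9: 1·9 3·3 9·1  f→[1+81+6561]=6643
q^24  k|24↦f(k): 24:331776 12:20736 8:4096 6:1296 4:256 3:81 2:16 1:1  a_24=358258
n=27: 27·1 9·3 3·9 1·27  f→[531441+6561+81+1]=538084

2402, 6643, 358258, 538084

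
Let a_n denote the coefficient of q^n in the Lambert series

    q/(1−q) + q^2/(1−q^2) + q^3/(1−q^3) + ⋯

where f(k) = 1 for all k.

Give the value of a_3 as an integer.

a_3 = 2

n=3: 1·3 3·1  f→[1+1]=2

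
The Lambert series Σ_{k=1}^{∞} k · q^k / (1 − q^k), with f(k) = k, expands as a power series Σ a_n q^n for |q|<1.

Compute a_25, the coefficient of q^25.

n=25: 25·1 5·5 1·25  f→[25+5+1]=31

a_25 = 31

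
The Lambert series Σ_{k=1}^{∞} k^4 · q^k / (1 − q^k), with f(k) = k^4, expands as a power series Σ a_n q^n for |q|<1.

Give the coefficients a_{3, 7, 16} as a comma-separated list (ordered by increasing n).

[q^3] f(3)=81,f(1)=1 ⇒ 82
d|7:{7,1}  Σf=2401+1=2402
[q^16] f(16)=65536,f(8)=4096,f(4)=256,f(2)=16,f(1)=1 ⇒ 69905

82, 2402, 69905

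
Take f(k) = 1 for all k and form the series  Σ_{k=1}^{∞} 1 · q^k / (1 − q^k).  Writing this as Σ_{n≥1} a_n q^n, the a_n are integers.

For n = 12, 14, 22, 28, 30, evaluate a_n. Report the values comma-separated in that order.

q^12  k|12↦f(k): 12:1 6:1 4:1 3:1 2:1 1:1  a_12=6
[q^14] f(1)=1,f(2)=1,f(7)=1,f(14)=1 ⇒ 4
n=22: 1·22 2·11 11·2 22·1  f→[1+1+1+1]=4
q^28  k|28↦f(k): 1:1 2:1 4:1 7:1 14:1 28:1  a_28=6
[q^30] f(30)=1,f(15)=1,f(10)=1,f(6)=1,f(5)=1,f(3)=1,f(2)=1,f(1)=1 ⇒ 8

6, 4, 4, 6, 8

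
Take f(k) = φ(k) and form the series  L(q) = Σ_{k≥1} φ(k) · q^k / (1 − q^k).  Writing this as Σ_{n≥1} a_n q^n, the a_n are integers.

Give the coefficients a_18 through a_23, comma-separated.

n=18: 18·1 9·2 6·3 3·6 2·9 1·18  φ→[6+6+2+2+1+1]=18
q^19  k|19↦φ(k): 1:1 19:18  a_19=19
n=20: 20·1 10·2 5·4 4·5 2·10 1·20  φ→[8+4+4+2+1+1]=20
d|21:{1,3,7,21}  Σφ=1+2+6+12=21
n=22: 22·1 11·2 2·11 1·22  φ→[10+10+1+1]=22
q^23  k|23↦φ(k): 1:1 23:22  a_23=23

18, 19, 20, 21, 22, 23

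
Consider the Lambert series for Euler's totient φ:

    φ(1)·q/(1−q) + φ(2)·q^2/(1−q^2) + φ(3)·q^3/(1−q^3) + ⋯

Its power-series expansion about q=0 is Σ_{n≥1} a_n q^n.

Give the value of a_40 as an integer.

n=40: 1·40 2·20 4·10 5·8 8·5 10·4 20·2 40·1  φ→[1+1+2+4+4+4+8+16]=40

a_40 = 40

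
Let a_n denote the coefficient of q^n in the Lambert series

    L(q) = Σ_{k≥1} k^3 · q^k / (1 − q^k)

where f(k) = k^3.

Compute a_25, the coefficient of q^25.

n=25: 1·25 5·5 25·1  f→[1+125+15625]=15751

a_25 = 15751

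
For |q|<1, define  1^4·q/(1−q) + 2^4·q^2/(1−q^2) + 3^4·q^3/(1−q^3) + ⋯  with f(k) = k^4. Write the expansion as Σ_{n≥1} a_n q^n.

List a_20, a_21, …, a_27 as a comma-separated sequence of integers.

170898, 196964, 248914, 279842, 358258, 391251, 485554, 538084

d|20:{1,2,4,5,10,20}  Σf=1+16+256+625+10000+160000=170898
q^21  k|21↦f(k): 21:194481 7:2401 3:81 1:1  a_21=196964
[q^22] f(22)=234256,f(11)=14641,f(2)=16,f(1)=1 ⇒ 248914
q^23  k|23↦f(k): 1:1 23:279841  a_23=279842
q^24  k|24↦f(k): 1:1 2:16 3:81 4:256 6:1296 8:4096 12:20736 24:331776  a_24=358258
n=25: 1·25 5·5 25·1  f→[1+625+390625]=391251
n=26: 1·26 2·13 13·2 26·1  f→[1+16+28561+456976]=485554
[q^27] f(1)=1,f(3)=81,f(9)=6561,f(27)=531441 ⇒ 538084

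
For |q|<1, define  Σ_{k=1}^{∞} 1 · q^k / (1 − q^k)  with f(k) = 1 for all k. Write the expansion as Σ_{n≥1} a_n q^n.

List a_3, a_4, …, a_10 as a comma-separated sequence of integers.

[q^3] f(1)=1,f(3)=1 ⇒ 2
q^4  k|4↦f(k): 4:1 2:1 1:1  a_4=3
q^5  k|5↦f(k): 1:1 5:1  a_5=2
q^6  k|6↦f(k): 6:1 3:1 2:1 1:1  a_6=4
n=7: 7·1 1·7  f→[1+1]=2
n=8: 8·1 4·2 2·4 1·8  f→[1+1+1+1]=4
d|9:{1,3,9}  Σf=1+1+1=3
q^10  k|10↦f(k): 1:1 2:1 5:1 10:1  a_10=4

2, 3, 2, 4, 2, 4, 3, 4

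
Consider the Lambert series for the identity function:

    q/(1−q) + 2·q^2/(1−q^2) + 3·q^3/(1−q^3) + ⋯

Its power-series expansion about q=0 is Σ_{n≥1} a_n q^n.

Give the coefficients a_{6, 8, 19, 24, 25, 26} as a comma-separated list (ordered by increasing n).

12, 15, 20, 60, 31, 42

[q^6] f(6)=6,f(3)=3,f(2)=2,f(1)=1 ⇒ 12
[q^8] f(8)=8,f(4)=4,f(2)=2,f(1)=1 ⇒ 15
n=19: 19·1 1·19  f→[19+1]=20
n=24: 24·1 12·2 8·3 6·4 4·6 3·8 2·12 1·24  f→[24+12+8+6+4+3+2+1]=60
d|25:{1,5,25}  Σf=1+5+25=31
d|26:{26,13,2,1}  Σf=26+13+2+1=42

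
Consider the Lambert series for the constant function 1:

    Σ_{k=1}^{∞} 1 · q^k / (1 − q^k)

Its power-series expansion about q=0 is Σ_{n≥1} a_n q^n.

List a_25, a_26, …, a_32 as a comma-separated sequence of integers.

3, 4, 4, 6, 2, 8, 2, 6

n=25: 25·1 5·5 1·25  f→[1+1+1]=3
n=26: 1·26 2·13 13·2 26·1  f→[1+1+1+1]=4
[q^27] f(1)=1,f(3)=1,f(9)=1,f(27)=1 ⇒ 4
d|28:{28,14,7,4,2,1}  Σf=1+1+1+1+1+1=6
q^29  k|29↦f(k): 1:1 29:1  a_29=2
d|30:{30,15,10,6,5,3,2,1}  Σf=1+1+1+1+1+1+1+1=8
[q^31] f(1)=1,f(31)=1 ⇒ 2
q^32  k|32↦f(k): 32:1 16:1 8:1 4:1 2:1 1:1  a_32=6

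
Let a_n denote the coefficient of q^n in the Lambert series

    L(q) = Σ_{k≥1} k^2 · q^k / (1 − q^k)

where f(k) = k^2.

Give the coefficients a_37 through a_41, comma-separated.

q^37  k|37↦f(k): 37:1369 1:1  a_37=1370
q^38  k|38↦f(k): 38:1444 19:361 2:4 1:1  a_38=1810
q^39  k|39↦f(k): 39:1521 13:169 3:9 1:1  a_39=1700
n=40: 1·40 2·20 4·10 5·8 8·5 10·4 20·2 40·1  f→[1+4+16+25+64+100+400+1600]=2210
q^41  k|41↦f(k): 1:1 41:1681  a_41=1682

1370, 1810, 1700, 2210, 1682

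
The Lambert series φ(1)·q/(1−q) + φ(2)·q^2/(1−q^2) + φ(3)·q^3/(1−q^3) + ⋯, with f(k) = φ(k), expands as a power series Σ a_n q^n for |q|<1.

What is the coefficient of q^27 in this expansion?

[q^27] φ(1)=1,φ(3)=2,φ(9)=6,φ(27)=18 ⇒ 27

a_27 = 27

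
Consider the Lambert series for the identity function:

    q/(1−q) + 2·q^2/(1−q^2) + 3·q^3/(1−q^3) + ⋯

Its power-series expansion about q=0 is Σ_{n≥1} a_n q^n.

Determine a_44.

a_44 = 84

d|44:{1,2,4,11,22,44}  Σf=1+2+4+11+22+44=84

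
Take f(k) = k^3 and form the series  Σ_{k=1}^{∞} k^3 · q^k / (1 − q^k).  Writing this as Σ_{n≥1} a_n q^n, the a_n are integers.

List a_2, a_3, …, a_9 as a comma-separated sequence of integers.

n=2: 1·2 2·1  f→[1+8]=9
[q^3] f(1)=1,f(3)=27 ⇒ 28
d|4:{4,2,1}  Σf=64+8+1=73
q^5  k|5↦f(k): 5:125 1:1  a_5=126
n=6: 1·6 2·3 3·2 6·1  f→[1+8+27+216]=252
q^7  k|7↦f(k): 1:1 7:343  a_7=344
[q^8] f(8)=512,f(4)=64,f(2)=8,f(1)=1 ⇒ 585
d|9:{1,3,9}  Σf=1+27+729=757

9, 28, 73, 126, 252, 344, 585, 757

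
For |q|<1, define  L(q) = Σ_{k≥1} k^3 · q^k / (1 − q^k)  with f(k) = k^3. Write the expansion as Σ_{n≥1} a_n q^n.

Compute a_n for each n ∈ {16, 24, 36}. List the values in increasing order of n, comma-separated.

4681, 16380, 55261

n=16: 1·16 2·8 4·4 8·2 16·1  f→[1+8+64+512+4096]=4681
[q^24] f(1)=1,f(2)=8,f(3)=27,f(4)=64,f(6)=216,f(8)=512,f(12)=1728,f(24)=13824 ⇒ 16380
d|36:{1,2,3,4,6,9,12,18,36}  Σf=1+8+27+64+216+729+1728+5832+46656=55261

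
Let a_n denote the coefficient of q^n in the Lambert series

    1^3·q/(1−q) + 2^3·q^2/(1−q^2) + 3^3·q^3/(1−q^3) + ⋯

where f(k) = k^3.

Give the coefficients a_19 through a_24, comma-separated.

q^19  k|19↦f(k): 19:6859 1:1  a_19=6860
n=20: 20·1 10·2 5·4 4·5 2·10 1·20  f→[8000+1000+125+64+8+1]=9198
d|21:{21,7,3,1}  Σf=9261+343+27+1=9632
d|22:{22,11,2,1}  Σf=10648+1331+8+1=11988
q^23  k|23↦f(k): 1:1 23:12167  a_23=12168
[q^24] f(24)=13824,f(12)=1728,f(8)=512,f(6)=216,f(4)=64,f(3)=27,f(2)=8,f(1)=1 ⇒ 16380

6860, 9198, 9632, 11988, 12168, 16380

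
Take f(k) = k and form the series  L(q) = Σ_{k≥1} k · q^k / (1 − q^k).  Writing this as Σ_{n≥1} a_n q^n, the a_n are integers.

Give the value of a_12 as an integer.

n=12: 12·1 6·2 4·3 3·4 2·6 1·12  f→[12+6+4+3+2+1]=28

a_12 = 28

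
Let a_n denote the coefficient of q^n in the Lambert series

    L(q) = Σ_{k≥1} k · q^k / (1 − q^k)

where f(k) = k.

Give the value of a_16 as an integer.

a_16 = 31

[q^16] f(1)=1,f(2)=2,f(4)=4,f(8)=8,f(16)=16 ⇒ 31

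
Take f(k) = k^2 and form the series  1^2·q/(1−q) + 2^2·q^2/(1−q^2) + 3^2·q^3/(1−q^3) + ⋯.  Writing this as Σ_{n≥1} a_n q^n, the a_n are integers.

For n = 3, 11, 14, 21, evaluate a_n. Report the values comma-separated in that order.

[q^3] f(3)=9,f(1)=1 ⇒ 10
[q^11] f(11)=121,f(1)=1 ⇒ 122
[q^14] f(14)=196,f(7)=49,f(2)=4,f(1)=1 ⇒ 250
n=21: 21·1 7·3 3·7 1·21  f→[441+49+9+1]=500

10, 122, 250, 500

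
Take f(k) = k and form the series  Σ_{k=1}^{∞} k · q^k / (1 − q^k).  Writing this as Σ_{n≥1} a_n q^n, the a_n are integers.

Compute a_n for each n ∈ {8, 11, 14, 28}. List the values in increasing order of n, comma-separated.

15, 12, 24, 56

[q^8] f(1)=1,f(2)=2,f(4)=4,f(8)=8 ⇒ 15
d|11:{11,1}  Σf=11+1=12
[q^14] f(1)=1,f(2)=2,f(7)=7,f(14)=14 ⇒ 24
q^28  k|28↦f(k): 28:28 14:14 7:7 4:4 2:2 1:1  a_28=56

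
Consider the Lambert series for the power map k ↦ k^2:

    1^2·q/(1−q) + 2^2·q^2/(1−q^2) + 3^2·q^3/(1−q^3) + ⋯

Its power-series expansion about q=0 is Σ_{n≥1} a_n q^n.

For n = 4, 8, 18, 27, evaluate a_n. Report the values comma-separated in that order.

q^4  k|4↦f(k): 4:16 2:4 1:1  a_4=21
q^8  k|8↦f(k): 1:1 2:4 4:16 8:64  a_8=85
[q^18] f(1)=1,f(2)=4,f(3)=9,f(6)=36,f(9)=81,f(18)=324 ⇒ 455
q^27  k|27↦f(k): 1:1 3:9 9:81 27:729  a_27=820

21, 85, 455, 820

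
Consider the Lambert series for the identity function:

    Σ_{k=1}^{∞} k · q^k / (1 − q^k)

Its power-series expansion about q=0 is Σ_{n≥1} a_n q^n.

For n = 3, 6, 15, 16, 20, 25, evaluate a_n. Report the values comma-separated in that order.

n=3: 3·1 1·3  f→[3+1]=4
n=6: 1·6 2·3 3·2 6·1  f→[1+2+3+6]=12
n=15: 15·1 5·3 3·5 1·15  f→[15+5+3+1]=24
n=16: 16·1 8·2 4·4 2·8 1·16  f→[16+8+4+2+1]=31
d|20:{20,10,5,4,2,1}  Σf=20+10+5+4+2+1=42
q^25  k|25↦f(k): 25:25 5:5 1:1  a_25=31

4, 12, 24, 31, 42, 31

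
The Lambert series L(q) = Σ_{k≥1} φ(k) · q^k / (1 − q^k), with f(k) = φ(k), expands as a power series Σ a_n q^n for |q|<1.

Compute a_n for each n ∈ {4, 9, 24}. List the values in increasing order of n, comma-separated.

n=4: 4·1 2·2 1·4  φ→[2+1+1]=4
[q^9] φ(9)=6,φ(3)=2,φ(1)=1 ⇒ 9
d|24:{24,12,8,6,4,3,2,1}  Σφ=8+4+4+2+2+2+1+1=24

4, 9, 24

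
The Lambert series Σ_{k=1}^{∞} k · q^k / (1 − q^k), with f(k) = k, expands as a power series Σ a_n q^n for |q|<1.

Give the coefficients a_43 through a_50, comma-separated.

n=43: 1·43 43·1  f→[1+43]=44
d|44:{44,22,11,4,2,1}  Σf=44+22+11+4+2+1=84
n=45: 45·1 15·3 9·5 5·9 3·15 1·45  f→[45+15+9+5+3+1]=78
[q^46] f(46)=46,f(23)=23,f(2)=2,f(1)=1 ⇒ 72
d|47:{47,1}  Σf=47+1=48
d|48:{1,2,3,4,6,8,12,16,24,48}  Σf=1+2+3+4+6+8+12+16+24+48=124
q^49  k|49↦f(k): 49:49 7:7 1:1  a_49=57
n=50: 1·50 2·25 5·10 10·5 25·2 50·1  f→[1+2+5+10+25+50]=93

44, 84, 78, 72, 48, 124, 57, 93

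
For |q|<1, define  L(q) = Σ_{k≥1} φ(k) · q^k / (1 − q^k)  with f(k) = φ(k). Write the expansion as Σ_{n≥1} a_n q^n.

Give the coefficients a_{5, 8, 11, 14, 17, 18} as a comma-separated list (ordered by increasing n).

[q^5] φ(5)=4,φ(1)=1 ⇒ 5
d|8:{1,2,4,8}  Σφ=1+1+2+4=8
[q^11] φ(1)=1,φ(11)=10 ⇒ 11
d|14:{1,2,7,14}  Σφ=1+1+6+6=14
q^17  k|17↦φ(k): 17:16 1:1  a_17=17
d|18:{1,2,3,6,9,18}  Σφ=1+1+2+2+6+6=18

5, 8, 11, 14, 17, 18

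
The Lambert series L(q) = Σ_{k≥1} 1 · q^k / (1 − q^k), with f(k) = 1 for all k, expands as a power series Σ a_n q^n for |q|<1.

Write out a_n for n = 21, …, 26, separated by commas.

d|21:{1,3,7,21}  Σf=1+1+1+1=4
d|22:{22,11,2,1}  Σf=1+1+1+1=4
d|23:{1,23}  Σf=1+1=2
q^24  k|24↦f(k): 1:1 2:1 3:1 4:1 6:1 8:1 12:1 24:1  a_24=8
[q^25] f(25)=1,f(5)=1,f(1)=1 ⇒ 3
n=26: 26·1 13·2 2·13 1·26  f→[1+1+1+1]=4

4, 4, 2, 8, 3, 4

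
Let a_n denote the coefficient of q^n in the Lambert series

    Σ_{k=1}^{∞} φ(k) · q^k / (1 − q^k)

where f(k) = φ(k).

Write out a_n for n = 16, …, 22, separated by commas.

n=16: 16·1 8·2 4·4 2·8 1·16  φ→[8+4+2+1+1]=16
d|17:{1,17}  Σφ=1+16=17
d|18:{1,2,3,6,9,18}  Σφ=1+1+2+2+6+6=18
[q^19] φ(19)=18,φ(1)=1 ⇒ 19
q^20  k|20↦φ(k): 20:8 10:4 5:4 4:2 2:1 1:1  a_20=20
[q^21] φ(1)=1,φ(3)=2,φ(7)=6,φ(21)=12 ⇒ 21
q^22  k|22↦φ(k): 1:1 2:1 11:10 22:10  a_22=22

16, 17, 18, 19, 20, 21, 22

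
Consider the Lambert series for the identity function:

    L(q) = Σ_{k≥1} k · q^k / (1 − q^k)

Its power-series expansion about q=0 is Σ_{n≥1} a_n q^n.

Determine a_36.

q^36  k|36↦f(k): 1:1 2:2 3:3 4:4 6:6 9:9 12:12 18:18 36:36  a_36=91

a_36 = 91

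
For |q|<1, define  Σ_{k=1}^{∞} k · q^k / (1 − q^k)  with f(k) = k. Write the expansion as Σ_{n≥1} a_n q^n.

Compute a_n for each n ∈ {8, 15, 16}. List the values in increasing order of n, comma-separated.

q^8  k|8↦f(k): 1:1 2:2 4:4 8:8  a_8=15
q^15  k|15↦f(k): 15:15 5:5 3:3 1:1  a_15=24
[q^16] f(16)=16,f(8)=8,f(4)=4,f(2)=2,f(1)=1 ⇒ 31

15, 24, 31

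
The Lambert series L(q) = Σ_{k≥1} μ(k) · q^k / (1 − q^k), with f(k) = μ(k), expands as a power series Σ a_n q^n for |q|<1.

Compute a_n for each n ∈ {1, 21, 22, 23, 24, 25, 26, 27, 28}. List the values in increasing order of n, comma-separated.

1, 0, 0, 0, 0, 0, 0, 0, 0

d|1:{1}  Σμ=1=1
n=21: 1·21 3·7 7·3 21·1  μ→[1+(-1)+(-1)+1]=0
d|22:{1,2,11,22}  Σμ=1+(-1)+(-1)+1=0
n=23: 1·23 23·1  μ→[1+(-1)]=0
q^24  k|24↦μ(k): 24:0 12:0 8:0 6:1 4:0 3:-1 2:-1 1:1  a_24=0
n=25: 25·1 5·5 1·25  μ→[0+(-1)+1]=0
n=26: 1·26 2·13 13·2 26·1  μ→[1+(-1)+(-1)+1]=0
[q^27] μ(27)=0,μ(9)=0,μ(3)=-1,μ(1)=1 ⇒ 0
d|28:{28,14,7,4,2,1}  Σμ=0+1+(-1)+0+(-1)+1=0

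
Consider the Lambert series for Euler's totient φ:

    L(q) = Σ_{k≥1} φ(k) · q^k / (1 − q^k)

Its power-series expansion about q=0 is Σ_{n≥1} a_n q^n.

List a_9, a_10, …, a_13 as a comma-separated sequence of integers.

q^9  k|9↦φ(k): 9:6 3:2 1:1  a_9=9
n=10: 1·10 2·5 5·2 10·1  φ→[1+1+4+4]=10
n=11: 1·11 11·1  φ→[1+10]=11
q^12  k|12↦φ(k): 1:1 2:1 3:2 4:2 6:2 12:4  a_12=12
d|13:{13,1}  Σφ=12+1=13

9, 10, 11, 12, 13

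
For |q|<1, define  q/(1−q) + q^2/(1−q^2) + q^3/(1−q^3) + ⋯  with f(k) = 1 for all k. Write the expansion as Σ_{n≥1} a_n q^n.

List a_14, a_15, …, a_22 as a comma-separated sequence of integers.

4, 4, 5, 2, 6, 2, 6, 4, 4

[q^14] f(14)=1,f(7)=1,f(2)=1,f(1)=1 ⇒ 4
[q^15] f(15)=1,f(5)=1,f(3)=1,f(1)=1 ⇒ 4
q^16  k|16↦f(k): 1:1 2:1 4:1 8:1 16:1  a_16=5
[q^17] f(1)=1,f(17)=1 ⇒ 2
d|18:{18,9,6,3,2,1}  Σf=1+1+1+1+1+1=6
q^19  k|19↦f(k): 19:1 1:1  a_19=2
d|20:{1,2,4,5,10,20}  Σf=1+1+1+1+1+1=6
[q^21] f(21)=1,f(7)=1,f(3)=1,f(1)=1 ⇒ 4
d|22:{1,2,11,22}  Σf=1+1+1+1=4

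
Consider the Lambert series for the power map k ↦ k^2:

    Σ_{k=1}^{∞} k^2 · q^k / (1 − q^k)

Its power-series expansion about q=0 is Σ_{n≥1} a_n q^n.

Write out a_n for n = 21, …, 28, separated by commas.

500, 610, 530, 850, 651, 850, 820, 1050

q^21  k|21↦f(k): 1:1 3:9 7:49 21:441  a_21=500
[q^22] f(1)=1,f(2)=4,f(11)=121,f(22)=484 ⇒ 610
d|23:{1,23}  Σf=1+529=530
q^24  k|24↦f(k): 1:1 2:4 3:9 4:16 6:36 8:64 12:144 24:576  a_24=850
d|25:{1,5,25}  Σf=1+25+625=651
n=26: 26·1 13·2 2·13 1·26  f→[676+169+4+1]=850
q^27  k|27↦f(k): 1:1 3:9 9:81 27:729  a_27=820
[q^28] f(28)=784,f(14)=196,f(7)=49,f(4)=16,f(2)=4,f(1)=1 ⇒ 1050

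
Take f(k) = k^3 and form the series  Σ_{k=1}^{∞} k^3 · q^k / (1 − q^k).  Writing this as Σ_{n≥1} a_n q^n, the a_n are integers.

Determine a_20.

a_20 = 9198

q^20  k|20↦f(k): 1:1 2:8 4:64 5:125 10:1000 20:8000  a_20=9198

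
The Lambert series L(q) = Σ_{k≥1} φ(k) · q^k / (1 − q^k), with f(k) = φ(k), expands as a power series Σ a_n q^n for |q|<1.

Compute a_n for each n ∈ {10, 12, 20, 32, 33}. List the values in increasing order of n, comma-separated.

[q^10] φ(1)=1,φ(2)=1,φ(5)=4,φ(10)=4 ⇒ 10
n=12: 1·12 2·6 3·4 4·3 6·2 12·1  φ→[1+1+2+2+2+4]=12
n=20: 20·1 10·2 5·4 4·5 2·10 1·20  φ→[8+4+4+2+1+1]=20
n=32: 1·32 2·16 4·8 8·4 16·2 32·1  φ→[1+1+2+4+8+16]=32
d|33:{33,11,3,1}  Σφ=20+10+2+1=33

10, 12, 20, 32, 33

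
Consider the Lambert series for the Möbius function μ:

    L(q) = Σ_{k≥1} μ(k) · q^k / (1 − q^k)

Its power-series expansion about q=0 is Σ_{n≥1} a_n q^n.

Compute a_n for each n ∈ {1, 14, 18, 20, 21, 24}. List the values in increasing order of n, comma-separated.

1, 0, 0, 0, 0, 0

[q^1] μ(1)=1 ⇒ 1
n=14: 14·1 7·2 2·7 1·14  μ→[1+(-1)+(-1)+1]=0
d|18:{1,2,3,6,9,18}  Σμ=1+(-1)+(-1)+1+0+0=0
n=20: 20·1 10·2 5·4 4·5 2·10 1·20  μ→[0+1+(-1)+0+(-1)+1]=0
n=21: 21·1 7·3 3·7 1·21  μ→[1+(-1)+(-1)+1]=0
q^24  k|24↦μ(k): 24:0 12:0 8:0 6:1 4:0 3:-1 2:-1 1:1  a_24=0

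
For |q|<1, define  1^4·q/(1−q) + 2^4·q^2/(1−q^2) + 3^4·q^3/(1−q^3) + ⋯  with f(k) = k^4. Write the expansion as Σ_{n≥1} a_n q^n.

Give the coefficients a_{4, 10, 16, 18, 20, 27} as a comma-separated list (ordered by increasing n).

273, 10642, 69905, 112931, 170898, 538084

q^4  k|4↦f(k): 4:256 2:16 1:1  a_4=273
[q^10] f(1)=1,f(2)=16,f(5)=625,f(10)=10000 ⇒ 10642
d|16:{1,2,4,8,16}  Σf=1+16+256+4096+65536=69905
q^18  k|18↦f(k): 1:1 2:16 3:81 6:1296 9:6561 18:104976  a_18=112931
[q^20] f(20)=160000,f(10)=10000,f(5)=625,f(4)=256,f(2)=16,f(1)=1 ⇒ 170898
n=27: 1·27 3·9 9·3 27·1  f→[1+81+6561+531441]=538084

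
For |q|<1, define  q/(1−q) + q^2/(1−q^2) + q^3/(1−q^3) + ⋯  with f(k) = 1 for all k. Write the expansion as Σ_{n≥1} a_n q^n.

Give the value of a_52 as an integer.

a_52 = 6

n=52: 52·1 26·2 13·4 4·13 2·26 1·52  f→[1+1+1+1+1+1]=6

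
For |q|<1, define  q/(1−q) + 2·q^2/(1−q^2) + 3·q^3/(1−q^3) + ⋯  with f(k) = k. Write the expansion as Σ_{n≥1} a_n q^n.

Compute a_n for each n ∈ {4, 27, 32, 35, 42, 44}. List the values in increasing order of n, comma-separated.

7, 40, 63, 48, 96, 84

n=4: 1·4 2·2 4·1  f→[1+2+4]=7
q^27  k|27↦f(k): 1:1 3:3 9:9 27:27  a_27=40
d|32:{32,16,8,4,2,1}  Σf=32+16+8+4+2+1=63
q^35  k|35↦f(k): 35:35 7:7 5:5 1:1  a_35=48
q^42  k|42↦f(k): 1:1 2:2 3:3 6:6 7:7 14:14 21:21 42:42  a_42=96
[q^44] f(1)=1,f(2)=2,f(4)=4,f(11)=11,f(22)=22,f(44)=44 ⇒ 84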